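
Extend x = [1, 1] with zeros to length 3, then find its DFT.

Original 2-point DFT: [2, 0]
Zero-padded 3-point DFT provides frequency interpolation.

DFT_3([x, 0, ...]) = [2, 0.5000-0.8660i, 0.5000+0.8660i]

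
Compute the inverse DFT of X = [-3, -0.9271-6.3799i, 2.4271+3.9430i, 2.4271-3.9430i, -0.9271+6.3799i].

x[n] = (1/5) Σ(k=0 to 4) X[k] · e^(2πikn/5)

Computing each x[n]:
x[0] = 0
x[1] = 0
x[2] = 3
x[3] = -3
x[4] = -3

x = [0, 0, 3, -3, -3]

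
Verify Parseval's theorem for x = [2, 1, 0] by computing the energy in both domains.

Time domain:
Σ|x[n]|² = |2|² + |1|² + |0|² = 5.0000

Frequency domain:
(1/3)Σ|X[k]|² = (1/3)(|3|² + |1.5000-0.8660i|² + |1.5000+0.8660i|²) = (1/3)·15.0000 = 5.0000

Both sides agree, confirming Parseval's theorem.

Σ|x[n]|² = (1/N)Σ|X[k]|² = 5.0000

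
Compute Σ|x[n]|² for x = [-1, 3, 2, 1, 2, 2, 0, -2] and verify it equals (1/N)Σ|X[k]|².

Time domain:
Σ|x[n]|² = |-1|² + |3|² + |2|² + |1|² + |2|² + |2|² + |0|² + |-2|² = 27.0000

Frequency domain:
(1/8)Σ|X[k]|² = (1/8)(|7|² + |-4.4142-4.8284i|² + |-1-6i|² + |-1.5858-0.8284i|² + |-1|² + |-1.5858+0.8284i|² + |-1+6i|² + |-4.4142+4.8284i|²) = (1/8)·216.0000 = 27.0000

Both sides agree, confirming Parseval's theorem.

Σ|x[n]|² = (1/N)Σ|X[k]|² = 27.0000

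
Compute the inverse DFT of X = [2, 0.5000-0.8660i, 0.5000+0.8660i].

x[n] = (1/3) Σ(k=0 to 2) X[k] · e^(2πikn/3)

Computing each x[n]:
x[0] = 1
x[1] = 1
x[2] = 0

x = [1, 1, 0]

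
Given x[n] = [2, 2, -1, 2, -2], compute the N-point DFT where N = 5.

X[k] = Σ(n=0 to 4) x[n] · ω_5^(nk)
where ω_5 = e^(-2πi/5)

Computing each X[k]:
X[0] = 3
X[1] = 1.1910-2.0409i
X[2] = 2.3090-5.2043i
X[3] = 2.3090+5.2043i
X[4] = 1.1910+2.0409i

X = [3, 1.1910-2.0409i, 2.3090-5.2043i, 2.3090+5.2043i, 1.1910+2.0409i]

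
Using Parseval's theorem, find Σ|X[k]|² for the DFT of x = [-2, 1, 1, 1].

Parseval: Σ|x[n]|² = (1/N)Σ|X[k]|², so Σ|X[k]|² = N·Σ|x[n]|² = 4·7.0000

Σ|X[k]|² = N·Σ|x[n]|² = 4·7.0000 = 28.0000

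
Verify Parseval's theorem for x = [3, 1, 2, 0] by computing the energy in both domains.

Time domain:
Σ|x[n]|² = |3|² + |1|² + |2|² + |0|² = 14.0000

Frequency domain:
(1/4)Σ|X[k]|² = (1/4)(|6|² + |1-1i|² + |4|² + |1+1i|²) = (1/4)·56.0000 = 14.0000

Both sides agree, confirming Parseval's theorem.

Σ|x[n]|² = (1/N)Σ|X[k]|² = 14.0000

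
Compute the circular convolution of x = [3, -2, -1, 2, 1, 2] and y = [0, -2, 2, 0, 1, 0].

(x ⊛ y)[n] = Σ(m=0 to 5) x[m] · y[(n-m) mod 6]

Computing each output sample:
(x ⊛ y)[0] = -3
(x ⊛ y)[1] = 0
(x ⊛ y)[2] = 11
(x ⊛ y)[3] = 0
(x ⊛ y)[4] = -3
(x ⊛ y)[5] = 0

x ⊛ y = [-3, 0, 11, 0, -3, 0]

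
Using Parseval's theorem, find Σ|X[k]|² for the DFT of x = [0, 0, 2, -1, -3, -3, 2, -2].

Parseval: Σ|x[n]|² = (1/N)Σ|X[k]|², so Σ|X[k]|² = N·Σ|x[n]|² = 8·31.0000

Σ|X[k]|² = N·Σ|x[n]|² = 8·31.0000 = 248.0000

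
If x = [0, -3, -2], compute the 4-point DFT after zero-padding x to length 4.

Original 3-point DFT: [-5, 2.5000+0.8660i, 2.5000-0.8660i]
Zero-padded 4-point DFT provides frequency interpolation.

DFT_4([x, 0, ...]) = [-5, 2+3i, 1, 2-3i]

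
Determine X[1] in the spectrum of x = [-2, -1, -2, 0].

X[1] = Σ(n=0 to 3) x[n] · ω_4^(1n) where ω_4 = e^(-2πi/4)
= (-2)·ω_4^0 + (-1)·ω_4^1 + (-2)·ω_4^2 + (0)·ω_4^3

X[1] = 1i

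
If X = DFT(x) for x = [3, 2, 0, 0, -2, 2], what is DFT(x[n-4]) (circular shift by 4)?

Time shift by 4: X_shifted[k] = ω_6^(4k) · X[k]
Shifted x = [0, 0, -2, 2, 3, 2]

DFT(x[n-4]) = [5, -1.5000+6.0622i, 0.5000-2.5981i, -3, 0.5000+2.5981i, -1.5000-6.0622i]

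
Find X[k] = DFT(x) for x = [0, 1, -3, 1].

X[k] = Σ(n=0 to 3) x[n] · ω_4^(nk)
where ω_4 = e^(-2πi/4)

Computing each X[k]:
X[0] = -1
X[1] = 3
X[2] = -5
X[3] = 3

X = [-1, 3, -5, 3]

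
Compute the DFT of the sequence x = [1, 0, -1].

X[k] = Σ(n=0 to 2) x[n] · ω_3^(nk)
where ω_3 = e^(-2πi/3)

Computing each X[k]:
X[0] = 0
X[1] = 1.5000-0.8660i
X[2] = 1.5000+0.8660i

X = [0, 1.5000-0.8660i, 1.5000+0.8660i]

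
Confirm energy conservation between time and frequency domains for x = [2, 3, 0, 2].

Time domain:
Σ|x[n]|² = |2|² + |3|² + |0|² + |2|² = 17.0000

Frequency domain:
(1/4)Σ|X[k]|² = (1/4)(|7|² + |2-1i|² + |-3|² + |2+1i|²) = (1/4)·68.0000 = 17.0000

Both sides agree, confirming Parseval's theorem.

Σ|x[n]|² = (1/N)Σ|X[k]|² = 17.0000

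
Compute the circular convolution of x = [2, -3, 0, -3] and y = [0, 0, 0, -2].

(x ⊛ y)[n] = Σ(m=0 to 3) x[m] · y[(n-m) mod 4]

Computing each output sample:
(x ⊛ y)[0] = 6
(x ⊛ y)[1] = 0
(x ⊛ y)[2] = 6
(x ⊛ y)[3] = -4

x ⊛ y = [6, 0, 6, -4]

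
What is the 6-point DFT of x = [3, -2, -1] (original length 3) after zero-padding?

Original 3-point DFT: [0, 4.5000+0.8660i, 4.5000-0.8660i]
Zero-padded 6-point DFT provides frequency interpolation.

DFT_6([x, 0, ...]) = [0, 2.5000+2.5981i, 4.5000+0.8660i, 4, 4.5000-0.8660i, 2.5000-2.5981i]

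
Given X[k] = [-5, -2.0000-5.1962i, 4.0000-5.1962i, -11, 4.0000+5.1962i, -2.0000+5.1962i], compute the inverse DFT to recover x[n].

x[n] = (1/6) Σ(k=0 to 5) X[k] · e^(2πikn/6)

Computing each x[n]:
x[0] = -2
x[1] = 3
x[2] = -3
x[3] = 3
x[4] = -3
x[5] = -3

x = [-2, 3, -3, 3, -3, -3]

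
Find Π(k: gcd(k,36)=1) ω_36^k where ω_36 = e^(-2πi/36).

The primitive 36th roots of unity are ω_36^k for k coprime to 36: k ∈ {1, 5, 7, 11, 13, 17, 19, 23, 25, 29, 31, 35}
Their product equals the constant term of the cyclotomic polynomial Φ_36(x) up to sign.
For n ≥ 3, the product of all primitive nth roots of unity is 1. (For n=1 it is 1; for n=2 it is -1.)

1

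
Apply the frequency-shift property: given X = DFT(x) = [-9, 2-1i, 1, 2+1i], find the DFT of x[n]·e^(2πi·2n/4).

Modulation property: DFT(ω_4^(-2n)·x[n]) = X[(k-2) mod 4], so circularly shift X by 2 positions.

X[k-2] = [1, 2+1i, -9, 2-1i]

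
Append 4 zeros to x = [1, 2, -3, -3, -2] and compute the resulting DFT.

Original 5-point DFT: [-5, 5.8541-3.8042i, -0.8541-2.3511i, -0.8541+2.3511i, 5.8541+3.8042i]
Zero-padded 9-point DFT provides frequency interpolation.

DFT_9([x, 0, ...]) = [-5, 5.3905+4.9510i, 4.1343-4.8272i, -0.5000-2.5981i, -2.0248-1.9839i, -2.0248+1.9839i, -0.5000+2.5981i, 4.1343+4.8272i, 5.3905-4.9510i]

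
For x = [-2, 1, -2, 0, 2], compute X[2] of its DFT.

X[2] = Σ(n=0 to 4) x[n] · ω_5^(2n) where ω_5 = e^(-2πi/5)
= (-2)·ω_5^0 + (1)·ω_5^2 + (-2)·ω_5^4 + (0)·ω_5^6 + (2)·ω_5^8

X[2] = -5.0451-1.3143i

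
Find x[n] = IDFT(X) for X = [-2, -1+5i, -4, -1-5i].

x[n] = (1/4) Σ(k=0 to 3) X[k] · e^(2πikn/4)

Computing each x[n]:
x[0] = -2
x[1] = -2
x[2] = -1
x[3] = 3

x = [-2, -2, -1, 3]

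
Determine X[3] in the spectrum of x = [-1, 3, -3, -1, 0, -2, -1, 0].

X[3] = Σ(n=0 to 7) x[n] · ω_8^(3n) where ω_8 = e^(-2πi/8)
= (-1)·ω_8^0 + (3)·ω_8^3 + (-3)·ω_8^6 + (-1)·ω_8^9 + (0)·ω_8^12 + (-2)·ω_8^15 + (-1)·ω_8^18 + (0)·ω_8^21

X[3] = -5.2426-4.8284i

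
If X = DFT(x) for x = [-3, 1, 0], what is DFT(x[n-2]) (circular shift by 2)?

Time shift by 2: X_shifted[k] = ω_3^(2k) · X[k]
Shifted x = [1, 0, -3]

DFT(x[n-2]) = [-2, 2.5000-2.5981i, 2.5000+2.5981i]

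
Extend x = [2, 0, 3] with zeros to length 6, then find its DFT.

Original 3-point DFT: [5, 0.5000+2.5981i, 0.5000-2.5981i]
Zero-padded 6-point DFT provides frequency interpolation.

DFT_6([x, 0, ...]) = [5, 0.5000-2.5981i, 0.5000+2.5981i, 5, 0.5000-2.5981i, 0.5000+2.5981i]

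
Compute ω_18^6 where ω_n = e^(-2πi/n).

ω_18^6 = e^(-2πi·6/18)
= cos(-2π·6/18) + i·sin(-2π·6/18)
= cos(-12π/18) + i·sin(-12π/18)

ω_18^6 = cos(-12π/18) + i·sin(-12π/18) = -0.5000-0.8660i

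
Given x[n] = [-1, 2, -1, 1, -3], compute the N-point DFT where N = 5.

X[k] = Σ(n=0 to 4) x[n] · ω_5^(nk)
where ω_5 = e^(-2πi/5)

Computing each X[k]:
X[0] = -2
X[1] = -1.3090-3.5797i
X[2] = -0.1910-4.8410i
X[3] = -0.1910+4.8410i
X[4] = -1.3090+3.5797i

X = [-2, -1.3090-3.5797i, -0.1910-4.8410i, -0.1910+4.8410i, -1.3090+3.5797i]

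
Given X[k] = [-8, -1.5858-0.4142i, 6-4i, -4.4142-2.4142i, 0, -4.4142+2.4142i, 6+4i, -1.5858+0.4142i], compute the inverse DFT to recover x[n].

x[n] = (1/8) Σ(k=0 to 7) X[k] · e^(2πikn/8)

Computing each x[n]:
x[0] = -1
x[1] = 1
x[2] = -3
x[3] = -2
x[4] = 2
x[5] = -1
x[6] = -2
x[7] = -2

x = [-1, 1, -3, -2, 2, -1, -2, -2]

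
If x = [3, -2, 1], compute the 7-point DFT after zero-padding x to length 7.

Original 3-point DFT: [2, 3.5000+2.5981i, 3.5000-2.5981i]
Zero-padded 7-point DFT provides frequency interpolation.

DFT_7([x, 0, ...]) = [2, 1.5305+0.5887i, 2.5441+2.3837i, 5.4254+1.6496i, 5.4254-1.6496i, 2.5441-2.3837i, 1.5305-0.5887i]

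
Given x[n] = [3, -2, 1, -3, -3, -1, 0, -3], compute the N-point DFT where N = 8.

X[k] = Σ(n=0 to 7) x[n] · ω_8^(nk)
where ω_8 = e^(-2πi/8)

Computing each X[k]:
X[0] = -8
X[1] = 5.2929-0.2929i
X[2] = -1-3i
X[3] = 6.7071+1.7071i
X[4] = 10
X[5] = 6.7071-1.7071i
X[6] = -1+3i
X[7] = 5.2929+0.2929i

X = [-8, 5.2929-0.2929i, -1-3i, 6.7071+1.7071i, 10, 6.7071-1.7071i, -1+3i, 5.2929+0.2929i]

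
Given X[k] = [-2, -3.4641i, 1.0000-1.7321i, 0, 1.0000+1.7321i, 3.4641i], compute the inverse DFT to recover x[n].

x[n] = (1/6) Σ(k=0 to 5) X[k] · e^(2πikn/6)

Computing each x[n]:
x[0] = 0
x[1] = 1
x[2] = 0
x[3] = 0
x[4] = -1
x[5] = -2

x = [0, 1, 0, 0, -1, -2]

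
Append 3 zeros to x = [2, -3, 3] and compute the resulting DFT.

Original 3-point DFT: [2, 2.0000+5.1962i, 2.0000-5.1962i]
Zero-padded 6-point DFT provides frequency interpolation.

DFT_6([x, 0, ...]) = [2, -1, 2.0000+5.1962i, 8, 2.0000-5.1962i, -1]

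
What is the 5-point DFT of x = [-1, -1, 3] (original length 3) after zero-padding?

Original 3-point DFT: [1, -2.0000+3.4641i, -2.0000-3.4641i]
Zero-padded 5-point DFT provides frequency interpolation.

DFT_5([x, 0, ...]) = [1, -3.7361-0.8123i, 0.7361+3.4410i, 0.7361-3.4410i, -3.7361+0.8123i]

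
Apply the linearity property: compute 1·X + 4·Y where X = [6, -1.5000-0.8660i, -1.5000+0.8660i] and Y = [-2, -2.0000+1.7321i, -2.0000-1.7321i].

By linearity: DFT(1x + 4y) = 1·DFT(x) + 4·DFT(y)
= 1·[6, -1.5000-0.8660i, -1.5000+0.8660i] + 4·[-2, -2.0000+1.7321i, -2.0000-1.7321i]

Computing element-wise:
Z[0] = 1·(6) + 4·(-2) = -2
Z[1] = 1·(-1.5000-0.8660i) + 4·(-2.0000+1.7321i) = -9.5000+6.0624i
Z[2] = 1·(-1.5000+0.8660i) + 4·(-2.0000-1.7321i) = -9.5000-6.0624i

DFT(1x + 4y) = 1·X + 4·Y = [-2, -9.5000+6.0624i, -9.5000-6.0624i]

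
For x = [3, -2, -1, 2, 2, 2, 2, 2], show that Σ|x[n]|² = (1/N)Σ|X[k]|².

Time domain:
Σ|x[n]|² = |3|² + |-2|² + |-1|² + |2|² + |2|² + |2|² + |2|² + |2|² = 34.0000

Frequency domain:
(1/8)Σ|X[k]|² = (1/8)(|10|² + |-1.8284+5.8284i|² + |4+4i|² + |3.8284-0.1716i|² + |2|² + |3.8284+0.1716i|² + |4-4i|² + |-1.8284-5.8284i|²) = (1/8)·272.0000 = 34.0000

Both sides agree, confirming Parseval's theorem.

Σ|x[n]|² = (1/N)Σ|X[k]|² = 34.0000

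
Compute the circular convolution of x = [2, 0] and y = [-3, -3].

(x ⊛ y)[n] = Σ(m=0 to 1) x[m] · y[(n-m) mod 2]

Computing each output sample:
(x ⊛ y)[0] = -6
(x ⊛ y)[1] = -6

x ⊛ y = [-6, -6]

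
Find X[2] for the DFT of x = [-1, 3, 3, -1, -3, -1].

X[2] = Σ(n=0 to 5) x[n] · ω_6^(2n) where ω_6 = e^(-2πi/6)
= (-1)·ω_6^0 + (3)·ω_6^2 + (3)·ω_6^4 + (-1)·ω_6^6 + (-3)·ω_6^8 + (-1)·ω_6^10

X[2] = -3.0000+1.7321i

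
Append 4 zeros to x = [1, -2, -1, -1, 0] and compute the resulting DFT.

Original 5-point DFT: [-3, 2.0000+1.9021i, 2.0000+1.1756i, 2.0000-1.1756i, 2.0000-1.9021i]
Zero-padded 9-point DFT provides frequency interpolation.

DFT_9([x, 0, ...]) = [-3, -0.2057+3.1364i, 2.0924+1.4456i, 1.5000+0.8660i, 2.6133+0.9073i, 2.6133-0.9073i, 1.5000-0.8660i, 2.0924-1.4456i, -0.2057-3.1364i]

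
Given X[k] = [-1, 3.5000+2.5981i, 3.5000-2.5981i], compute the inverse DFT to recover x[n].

x[n] = (1/3) Σ(k=0 to 2) X[k] · e^(2πikn/3)

Computing each x[n]:
x[0] = 2
x[1] = -3
x[2] = 0

x = [2, -3, 0]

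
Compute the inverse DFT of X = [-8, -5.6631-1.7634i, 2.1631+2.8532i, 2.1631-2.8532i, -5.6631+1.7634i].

x[n] = (1/5) Σ(k=0 to 4) X[k] · e^(2πikn/5)

Computing each x[n]:
x[0] = -3
x[1] = -3
x[2] = 2
x[3] = -1
x[4] = -3

x = [-3, -3, 2, -1, -3]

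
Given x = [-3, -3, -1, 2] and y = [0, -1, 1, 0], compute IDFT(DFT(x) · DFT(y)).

(x ⊛ y)[n] = Σ(m=0 to 3) x[m] · y[(n-m) mod 4]

Computing each output sample:
(x ⊛ y)[0] = -3
(x ⊛ y)[1] = 5
(x ⊛ y)[2] = 0
(x ⊛ y)[3] = -2

x ⊛ y = [-3, 5, 0, -2]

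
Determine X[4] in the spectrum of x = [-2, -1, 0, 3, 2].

X[4] = Σ(n=0 to 4) x[n] · ω_5^(4n) where ω_5 = e^(-2πi/5)
= (-2)·ω_5^0 + (-1)·ω_5^4 + (0)·ω_5^8 + (3)·ω_5^12 + (2)·ω_5^16

X[4] = -4.1180-4.6165i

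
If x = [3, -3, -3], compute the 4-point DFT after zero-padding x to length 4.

Original 3-point DFT: [-3, 6, 6]
Zero-padded 4-point DFT provides frequency interpolation.

DFT_4([x, 0, ...]) = [-3, 6+3i, 3, 6-3i]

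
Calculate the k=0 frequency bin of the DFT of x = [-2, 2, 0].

X[0] = Σ(n=0 to 2) x[n] · ω_3^0 = Σ x[n]
= (-2) + (2) + (0)

X[0] = 0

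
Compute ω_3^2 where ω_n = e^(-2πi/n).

ω_3^2 = e^(-2πi·2/3)
= cos(-2π·2/3) + i·sin(-2π·2/3)
= cos(-4π/3) + i·sin(-4π/3)

ω_3^2 = cos(-4π/3) + i·sin(-4π/3) = -0.5000+0.8660i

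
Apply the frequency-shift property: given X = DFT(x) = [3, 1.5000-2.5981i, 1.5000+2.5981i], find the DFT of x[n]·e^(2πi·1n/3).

Modulation property: DFT(ω_3^(-1n)·x[n]) = X[(k-1) mod 3], so circularly shift X by 1 positions.

X[k-1] = [1.5000+2.5981i, 3, 1.5000-2.5981i]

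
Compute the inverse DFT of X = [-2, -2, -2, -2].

x[n] = (1/4) Σ(k=0 to 3) X[k] · e^(2πikn/4)

Computing each x[n]:
x[0] = -2
x[1] = 0
x[2] = 0
x[3] = 0

x = [-2, 0, 0, 0]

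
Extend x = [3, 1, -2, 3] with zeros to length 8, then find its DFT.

Original 4-point DFT: [5, 5+2i, -3, 5-2i]
Zero-padded 8-point DFT provides frequency interpolation.

DFT_8([x, 0, ...]) = [5, 1.5858-0.8284i, 5+2i, 4.4142-4.8284i, -3, 4.4142+4.8284i, 5-2i, 1.5858+0.8284i]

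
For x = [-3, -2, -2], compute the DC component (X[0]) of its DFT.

X[0] = Σ(n=0 to 2) x[n] · ω_3^0 = Σ x[n]
= (-3) + (-2) + (-2)

X[0] = -7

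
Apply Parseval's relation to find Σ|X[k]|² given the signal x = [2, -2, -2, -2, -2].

Parseval: Σ|x[n]|² = (1/N)Σ|X[k]|², so Σ|X[k]|² = N·Σ|x[n]|² = 5·20.0000

Σ|X[k]|² = N·Σ|x[n]|² = 5·20.0000 = 100.0000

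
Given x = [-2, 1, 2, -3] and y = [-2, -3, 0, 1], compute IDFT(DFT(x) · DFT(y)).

(x ⊛ y)[n] = Σ(m=0 to 3) x[m] · y[(n-m) mod 4]

Computing each output sample:
(x ⊛ y)[0] = 14
(x ⊛ y)[1] = 6
(x ⊛ y)[2] = -10
(x ⊛ y)[3] = -2

x ⊛ y = [14, 6, -10, -2]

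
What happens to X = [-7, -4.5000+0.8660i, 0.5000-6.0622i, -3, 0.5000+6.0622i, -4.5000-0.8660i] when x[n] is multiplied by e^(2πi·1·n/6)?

Modulation property: DFT(ω_6^(-1n)·x[n]) = X[(k-1) mod 6], so circularly shift X by 1 positions.

X[k-1] = [-4.5000-0.8660i, -7, -4.5000+0.8660i, 0.5000-6.0622i, -3, 0.5000+6.0622i]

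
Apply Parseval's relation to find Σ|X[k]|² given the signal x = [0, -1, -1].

Parseval: Σ|x[n]|² = (1/N)Σ|X[k]|², so Σ|X[k]|² = N·Σ|x[n]|² = 3·2.0000

Σ|X[k]|² = N·Σ|x[n]|² = 3·2.0000 = 6.0000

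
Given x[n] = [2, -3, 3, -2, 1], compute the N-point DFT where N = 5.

X[k] = Σ(n=0 to 4) x[n] · ω_5^(nk)
where ω_5 = e^(-2πi/5)

Computing each X[k]:
X[0] = 1
X[1] = 0.5729+0.8653i
X[2] = 3.9271+7.1064i
X[3] = 3.9271-7.1064i
X[4] = 0.5729-0.8653i

X = [1, 0.5729+0.8653i, 3.9271+7.1064i, 3.9271-7.1064i, 0.5729-0.8653i]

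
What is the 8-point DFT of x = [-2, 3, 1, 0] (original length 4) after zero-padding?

Original 4-point DFT: [2, -3-3i, -4, -3+3i]
Zero-padded 8-point DFT provides frequency interpolation.

DFT_8([x, 0, ...]) = [2, 0.1213-3.1213i, -3-3i, -4.1213-1.1213i, -4, -4.1213+1.1213i, -3+3i, 0.1213+3.1213i]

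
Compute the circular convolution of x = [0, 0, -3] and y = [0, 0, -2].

(x ⊛ y)[n] = Σ(m=0 to 2) x[m] · y[(n-m) mod 3]

Computing each output sample:
(x ⊛ y)[0] = 0
(x ⊛ y)[1] = 6
(x ⊛ y)[2] = 0

x ⊛ y = [0, 6, 0]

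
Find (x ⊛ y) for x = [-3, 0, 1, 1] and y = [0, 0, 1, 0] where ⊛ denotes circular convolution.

(x ⊛ y)[n] = Σ(m=0 to 3) x[m] · y[(n-m) mod 4]

Computing each output sample:
(x ⊛ y)[0] = 1
(x ⊛ y)[1] = 1
(x ⊛ y)[2] = -3
(x ⊛ y)[3] = 0

x ⊛ y = [1, 1, -3, 0]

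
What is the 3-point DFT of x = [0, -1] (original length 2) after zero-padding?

Original 2-point DFT: [-1, 1]
Zero-padded 3-point DFT provides frequency interpolation.

DFT_3([x, 0, ...]) = [-1, 0.5000+0.8660i, 0.5000-0.8660i]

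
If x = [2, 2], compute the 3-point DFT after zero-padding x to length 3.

Original 2-point DFT: [4, 0]
Zero-padded 3-point DFT provides frequency interpolation.

DFT_3([x, 0, ...]) = [4, 1.0000-1.7321i, 1.0000+1.7321i]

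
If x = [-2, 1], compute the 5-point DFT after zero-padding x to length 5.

Original 2-point DFT: [-1, -3]
Zero-padded 5-point DFT provides frequency interpolation.

DFT_5([x, 0, ...]) = [-1, -1.6910-0.9511i, -2.8090-0.5878i, -2.8090+0.5878i, -1.6910+0.9511i]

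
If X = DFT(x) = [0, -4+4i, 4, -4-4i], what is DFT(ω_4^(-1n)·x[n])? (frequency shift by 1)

Modulation property: DFT(ω_4^(-1n)·x[n]) = X[(k-1) mod 4], so circularly shift X by 1 positions.

X[k-1] = [-4-4i, 0, -4+4i, 4]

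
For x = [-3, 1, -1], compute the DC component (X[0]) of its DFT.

X[0] = Σ(n=0 to 2) x[n] · ω_3^0 = Σ x[n]
= (-3) + (1) + (-1)

X[0] = -3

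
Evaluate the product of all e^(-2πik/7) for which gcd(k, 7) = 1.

The primitive 7th roots of unity are ω_7^k for k coprime to 7: k ∈ {1, 2, 3, 4, 5, 6}
Their product equals the constant term of the cyclotomic polynomial Φ_7(x) up to sign.
For n ≥ 3, the product of all primitive nth roots of unity is 1. (For n=1 it is 1; for n=2 it is -1.)

1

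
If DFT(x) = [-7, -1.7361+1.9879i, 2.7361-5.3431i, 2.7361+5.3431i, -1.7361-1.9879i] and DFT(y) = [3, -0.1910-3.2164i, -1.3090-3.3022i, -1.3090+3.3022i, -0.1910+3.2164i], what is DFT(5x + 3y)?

By linearity: DFT(5x + 3y) = 5·DFT(x) + 3·DFT(y)
= 5·[-7, -1.7361+1.9879i, 2.7361-5.3431i, 2.7361+5.3431i, -1.7361-1.9879i] + 3·[3, -0.1910-3.2164i, -1.3090-3.3022i, -1.3090+3.3022i, -0.1910+3.2164i]

Computing element-wise:
Z[0] = 5·(-7) + 3·(3) = -26
Z[1] = 5·(-1.7361+1.9879i) + 3·(-0.1910-3.2164i) = -9.2535+0.2903i
Z[2] = 5·(2.7361-5.3431i) + 3·(-1.3090-3.3022i) = 9.7535-36.6221i
Z[3] = 5·(2.7361+5.3431i) + 3·(-1.3090+3.3022i) = 9.7535+36.6221i
Z[4] = 5·(-1.7361-1.9879i) + 3·(-0.1910+3.2164i) = -9.2535-0.2903i

DFT(5x + 3y) = 5·X + 3·Y = [-26, -9.2535+0.2903i, 9.7535-36.6221i, 9.7535+36.6221i, -9.2535-0.2903i]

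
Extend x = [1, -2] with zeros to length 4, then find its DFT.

Original 2-point DFT: [-1, 3]
Zero-padded 4-point DFT provides frequency interpolation.

DFT_4([x, 0, ...]) = [-1, 1+2i, 3, 1-2i]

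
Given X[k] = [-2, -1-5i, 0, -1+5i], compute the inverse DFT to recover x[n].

x[n] = (1/4) Σ(k=0 to 3) X[k] · e^(2πikn/4)

Computing each x[n]:
x[0] = -1
x[1] = 2
x[2] = 0
x[3] = -3

x = [-1, 2, 0, -3]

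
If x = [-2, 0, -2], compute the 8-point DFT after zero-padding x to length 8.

Original 3-point DFT: [-4, -1.0000-1.7321i, -1.0000+1.7321i]
Zero-padded 8-point DFT provides frequency interpolation.

DFT_8([x, 0, ...]) = [-4, -2+2i, 0, -2-2i, -4, -2+2i, 0, -2-2i]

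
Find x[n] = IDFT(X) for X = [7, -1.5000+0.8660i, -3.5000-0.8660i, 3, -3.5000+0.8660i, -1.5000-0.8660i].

x[n] = (1/6) Σ(k=0 to 5) X[k] · e^(2πikn/6)

Computing each x[n]:
x[0] = 0
x[1] = 1
x[2] = 2
x[3] = 0
x[4] = 3
x[5] = 1

x = [0, 1, 2, 0, 3, 1]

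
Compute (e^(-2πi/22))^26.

Since ω_22^22 = 1, powers reduce modulo 22.
26 mod 22 = 4
So ω_22^26 = ω_22^4 = e^(-2πi·4/22)

ω_22^26 = ω_22^4 = 0.4154-0.9096i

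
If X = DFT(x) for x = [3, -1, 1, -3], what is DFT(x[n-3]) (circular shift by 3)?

Time shift by 3: X_shifted[k] = ω_4^(3k) · X[k]
Shifted x = [-1, 1, -3, 3]

DFT(x[n-3]) = [0, 2+2i, -8, 2-2i]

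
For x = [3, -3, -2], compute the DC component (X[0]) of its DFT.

X[0] = Σ(n=0 to 2) x[n] · ω_3^0 = Σ x[n]
= (3) + (-3) + (-2)

X[0] = -2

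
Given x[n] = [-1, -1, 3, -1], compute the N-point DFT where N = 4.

X[k] = Σ(n=0 to 3) x[n] · ω_4^(nk)
where ω_4 = e^(-2πi/4)

Computing each X[k]:
X[0] = 0
X[1] = -4
X[2] = 4
X[3] = -4

X = [0, -4, 4, -4]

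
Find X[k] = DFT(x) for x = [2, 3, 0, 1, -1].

X[k] = Σ(n=0 to 4) x[n] · ω_5^(nk)
where ω_5 = e^(-2πi/5)

Computing each X[k]:
X[0] = 5
X[1] = 1.8090-3.2164i
X[2] = 0.6910-3.3022i
X[3] = 0.6910+3.3022i
X[4] = 1.8090+3.2164i

X = [5, 1.8090-3.2164i, 0.6910-3.3022i, 0.6910+3.3022i, 1.8090+3.2164i]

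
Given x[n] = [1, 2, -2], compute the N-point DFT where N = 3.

X[k] = Σ(n=0 to 2) x[n] · ω_3^(nk)
where ω_3 = e^(-2πi/3)

Computing each X[k]:
X[0] = 1
X[1] = 1.0000-3.4641i
X[2] = 1.0000+3.4641i

X = [1, 1.0000-3.4641i, 1.0000+3.4641i]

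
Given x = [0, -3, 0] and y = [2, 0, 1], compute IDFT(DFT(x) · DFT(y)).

(x ⊛ y)[n] = Σ(m=0 to 2) x[m] · y[(n-m) mod 3]

Computing each output sample:
(x ⊛ y)[0] = -3
(x ⊛ y)[1] = -6
(x ⊛ y)[2] = 0

x ⊛ y = [-3, -6, 0]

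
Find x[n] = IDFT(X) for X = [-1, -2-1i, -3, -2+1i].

x[n] = (1/4) Σ(k=0 to 3) X[k] · e^(2πikn/4)

Computing each x[n]:
x[0] = -2
x[1] = 1
x[2] = 0
x[3] = 0

x = [-2, 1, 0, 0]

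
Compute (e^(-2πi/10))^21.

Since ω_10^10 = 1, powers reduce modulo 10.
21 mod 10 = 1
So ω_10^21 = ω_10^1 = e^(-2πi·1/10)

ω_10^21 = ω_10^1 = 0.8090-0.5878i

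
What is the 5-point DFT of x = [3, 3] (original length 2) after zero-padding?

Original 2-point DFT: [6, 0]
Zero-padded 5-point DFT provides frequency interpolation.

DFT_5([x, 0, ...]) = [6, 3.9271-2.8532i, 0.5729-1.7634i, 0.5729+1.7634i, 3.9271+2.8532i]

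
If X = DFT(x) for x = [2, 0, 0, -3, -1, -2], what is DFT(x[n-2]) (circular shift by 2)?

Time shift by 2: X_shifted[k] = ω_6^(2k) · X[k]
Shifted x = [-1, -2, 2, 0, 0, -3]

DFT(x[n-2]) = [-4, -4.5000-2.5981i, 0.5000+0.8660i, 6, 0.5000-0.8660i, -4.5000+2.5981i]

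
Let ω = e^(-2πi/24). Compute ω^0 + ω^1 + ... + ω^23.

Sum of all nth roots of unity equals 0 for n > 1 (geometric series with r ≠ 1).

0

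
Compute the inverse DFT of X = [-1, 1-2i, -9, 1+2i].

x[n] = (1/4) Σ(k=0 to 3) X[k] · e^(2πikn/4)

Computing each x[n]:
x[0] = -2
x[1] = 3
x[2] = -3
x[3] = 1

x = [-2, 3, -3, 1]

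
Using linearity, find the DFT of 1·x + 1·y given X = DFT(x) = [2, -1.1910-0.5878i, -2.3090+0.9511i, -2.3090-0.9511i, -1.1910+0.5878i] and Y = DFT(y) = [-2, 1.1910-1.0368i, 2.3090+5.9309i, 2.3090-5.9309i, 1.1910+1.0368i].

By linearity: DFT(1x + 1y) = 1·DFT(x) + 1·DFT(y)
= 1·[2, -1.1910-0.5878i, -2.3090+0.9511i, -2.3090-0.9511i, -1.1910+0.5878i] + 1·[-2, 1.1910-1.0368i, 2.3090+5.9309i, 2.3090-5.9309i, 1.1910+1.0368i]

Computing element-wise:
Z[0] = 1·(2) + 1·(-2) = 0
Z[1] = 1·(-1.1910-0.5878i) + 1·(1.1910-1.0368i) = -1.6246i
Z[2] = 1·(-2.3090+0.9511i) + 1·(2.3090+5.9309i) = 6.8820i
Z[3] = 1·(-2.3090-0.9511i) + 1·(2.3090-5.9309i) = -6.8820i
Z[4] = 1·(-1.1910+0.5878i) + 1·(1.1910+1.0368i) = 1.6246i

DFT(1x + 1y) = 1·X + 1·Y = [0, -1.6246i, 6.8820i, -6.8820i, 1.6246i]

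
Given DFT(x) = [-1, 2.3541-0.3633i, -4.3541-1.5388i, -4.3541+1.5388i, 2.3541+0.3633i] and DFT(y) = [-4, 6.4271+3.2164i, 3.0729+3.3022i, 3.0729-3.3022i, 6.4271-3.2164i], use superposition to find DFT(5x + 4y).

By linearity: DFT(5x + 4y) = 5·DFT(x) + 4·DFT(y)
= 5·[-1, 2.3541-0.3633i, -4.3541-1.5388i, -4.3541+1.5388i, 2.3541+0.3633i] + 4·[-4, 6.4271+3.2164i, 3.0729+3.3022i, 3.0729-3.3022i, 6.4271-3.2164i]

Computing element-wise:
Z[0] = 5·(-1) + 4·(-4) = -21
Z[1] = 5·(2.3541-0.3633i) + 4·(6.4271+3.2164i) = 37.4789+11.0491i
Z[2] = 5·(-4.3541-1.5388i) + 4·(3.0729+3.3022i) = -9.4789+5.5148i
Z[3] = 5·(-4.3541+1.5388i) + 4·(3.0729-3.3022i) = -9.4789-5.5148i
Z[4] = 5·(2.3541+0.3633i) + 4·(6.4271-3.2164i) = 37.4789-11.0491i

DFT(5x + 4y) = 5·X + 4·Y = [-21, 37.4789+11.0491i, -9.4789+5.5148i, -9.4789-5.5148i, 37.4789-11.0491i]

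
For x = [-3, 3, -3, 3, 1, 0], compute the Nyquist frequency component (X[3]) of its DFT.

X[3] = Σ(n=0 to 5) x[n] · ω_6^(3n) where ω_6 = e^(-2πi/6)
= (-3)·ω_6^0 + (3)·ω_6^3 + (-3)·ω_6^6 + (3)·ω_6^9 + (1)·ω_6^12 + (0)·ω_6^15

X[3] = -11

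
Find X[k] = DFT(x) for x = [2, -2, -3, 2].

X[k] = Σ(n=0 to 3) x[n] · ω_4^(nk)
where ω_4 = e^(-2πi/4)

Computing each X[k]:
X[0] = -1
X[1] = 5+4i
X[2] = -1
X[3] = 5-4i

X = [-1, 5+4i, -1, 5-4i]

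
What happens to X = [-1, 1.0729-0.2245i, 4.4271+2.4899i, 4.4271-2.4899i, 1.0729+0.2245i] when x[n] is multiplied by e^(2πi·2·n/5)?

Modulation property: DFT(ω_5^(-2n)·x[n]) = X[(k-2) mod 5], so circularly shift X by 2 positions.

X[k-2] = [4.4271-2.4899i, 1.0729+0.2245i, -1, 1.0729-0.2245i, 4.4271+2.4899i]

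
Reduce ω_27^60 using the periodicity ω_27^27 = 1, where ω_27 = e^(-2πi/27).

Since ω_27^27 = 1, powers reduce modulo 27.
60 mod 27 = 6
So ω_27^60 = ω_27^6 = e^(-2πi·6/27)

ω_27^60 = ω_27^6 = 0.1736-0.9848i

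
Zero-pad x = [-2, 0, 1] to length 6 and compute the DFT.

Original 3-point DFT: [-1, -2.5000+0.8660i, -2.5000-0.8660i]
Zero-padded 6-point DFT provides frequency interpolation.

DFT_6([x, 0, ...]) = [-1, -2.5000-0.8660i, -2.5000+0.8660i, -1, -2.5000-0.8660i, -2.5000+0.8660i]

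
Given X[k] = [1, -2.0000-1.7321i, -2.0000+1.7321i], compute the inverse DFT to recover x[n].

x[n] = (1/3) Σ(k=0 to 2) X[k] · e^(2πikn/3)

Computing each x[n]:
x[0] = -1
x[1] = 2
x[2] = 0

x = [-1, 2, 0]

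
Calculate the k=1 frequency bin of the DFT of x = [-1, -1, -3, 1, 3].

X[1] = Σ(n=0 to 4) x[n] · ω_5^(1n) where ω_5 = e^(-2πi/5)
= (-1)·ω_5^0 + (-1)·ω_5^1 + (-3)·ω_5^2 + (1)·ω_5^3 + (3)·ω_5^4

X[1] = 1.2361+6.1554i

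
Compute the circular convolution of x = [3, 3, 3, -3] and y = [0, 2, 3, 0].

(x ⊛ y)[n] = Σ(m=0 to 3) x[m] · y[(n-m) mod 4]

Computing each output sample:
(x ⊛ y)[0] = 3
(x ⊛ y)[1] = -3
(x ⊛ y)[2] = 15
(x ⊛ y)[3] = 15

x ⊛ y = [3, -3, 15, 15]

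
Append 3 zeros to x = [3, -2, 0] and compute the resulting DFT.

Original 3-point DFT: [1, 4.0000+1.7321i, 4.0000-1.7321i]
Zero-padded 6-point DFT provides frequency interpolation.

DFT_6([x, 0, ...]) = [1, 2.0000+1.7321i, 4.0000+1.7321i, 5, 4.0000-1.7321i, 2.0000-1.7321i]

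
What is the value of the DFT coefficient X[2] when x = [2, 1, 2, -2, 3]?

X[2] = Σ(n=0 to 4) x[n] · ω_5^(2n) where ω_5 = e^(-2πi/5)
= (2)·ω_5^0 + (1)·ω_5^2 + (2)·ω_5^4 + (-2)·ω_5^6 + (3)·ω_5^8

X[2] = -1.2361+4.9798i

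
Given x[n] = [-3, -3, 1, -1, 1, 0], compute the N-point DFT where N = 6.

X[k] = Σ(n=0 to 5) x[n] · ω_6^(nk)
where ω_6 = e^(-2πi/6)

Computing each X[k]:
X[0] = -5
X[1] = -4.5000+2.5981i
X[2] = -3.5000+2.5981i
X[3] = 3
X[4] = -3.5000-2.5981i
X[5] = -4.5000-2.5981i

X = [-5, -4.5000+2.5981i, -3.5000+2.5981i, 3, -3.5000-2.5981i, -4.5000-2.5981i]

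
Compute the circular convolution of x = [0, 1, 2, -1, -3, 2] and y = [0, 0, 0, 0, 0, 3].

(x ⊛ y)[n] = Σ(m=0 to 5) x[m] · y[(n-m) mod 6]

Computing each output sample:
(x ⊛ y)[0] = 3
(x ⊛ y)[1] = 6
(x ⊛ y)[2] = -3
(x ⊛ y)[3] = -9
(x ⊛ y)[4] = 6
(x ⊛ y)[5] = 0

x ⊛ y = [3, 6, -3, -9, 6, 0]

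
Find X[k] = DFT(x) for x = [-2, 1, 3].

X[k] = Σ(n=0 to 2) x[n] · ω_3^(nk)
where ω_3 = e^(-2πi/3)

Computing each X[k]:
X[0] = 2
X[1] = -4.0000+1.7321i
X[2] = -4.0000-1.7321i

X = [2, -4.0000+1.7321i, -4.0000-1.7321i]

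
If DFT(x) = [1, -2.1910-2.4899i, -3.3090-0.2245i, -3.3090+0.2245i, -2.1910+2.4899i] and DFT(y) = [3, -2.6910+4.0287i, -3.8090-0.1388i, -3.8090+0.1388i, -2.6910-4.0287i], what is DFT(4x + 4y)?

By linearity: DFT(4x + 4y) = 4·DFT(x) + 4·DFT(y)
= 4·[1, -2.1910-2.4899i, -3.3090-0.2245i, -3.3090+0.2245i, -2.1910+2.4899i] + 4·[3, -2.6910+4.0287i, -3.8090-0.1388i, -3.8090+0.1388i, -2.6910-4.0287i]

Computing element-wise:
Z[0] = 4·(1) + 4·(3) = 16
Z[1] = 4·(-2.1910-2.4899i) + 4·(-2.6910+4.0287i) = -19.5280+6.1552i
Z[2] = 4·(-3.3090-0.2245i) + 4·(-3.8090-0.1388i) = -28.4720-1.4532i
Z[3] = 4·(-3.3090+0.2245i) + 4·(-3.8090+0.1388i) = -28.4720+1.4532i
Z[4] = 4·(-2.1910+2.4899i) + 4·(-2.6910-4.0287i) = -19.5280-6.1552i

DFT(4x + 4y) = 4·X + 4·Y = [16, -19.5280+6.1552i, -28.4720-1.4532i, -28.4720+1.4532i, -19.5280-6.1552i]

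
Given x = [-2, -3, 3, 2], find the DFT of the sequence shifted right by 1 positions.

Time shift by 1: X_shifted[k] = ω_4^(1k) · X[k]
Shifted x = [2, -2, -3, 3]

DFT(x[n-1]) = [0, 5+5i, -2, 5-5i]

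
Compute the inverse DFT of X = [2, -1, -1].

x[n] = (1/3) Σ(k=0 to 2) X[k] · e^(2πikn/3)

Computing each x[n]:
x[0] = 0
x[1] = 1
x[2] = 1

x = [0, 1, 1]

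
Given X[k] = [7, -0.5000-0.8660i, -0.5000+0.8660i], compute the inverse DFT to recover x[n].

x[n] = (1/3) Σ(k=0 to 2) X[k] · e^(2πikn/3)

Computing each x[n]:
x[0] = 2
x[1] = 3
x[2] = 2

x = [2, 3, 2]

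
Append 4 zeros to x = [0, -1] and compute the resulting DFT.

Original 2-point DFT: [-1, 1]
Zero-padded 6-point DFT provides frequency interpolation.

DFT_6([x, 0, ...]) = [-1, -0.5000+0.8660i, 0.5000+0.8660i, 1, 0.5000-0.8660i, -0.5000-0.8660i]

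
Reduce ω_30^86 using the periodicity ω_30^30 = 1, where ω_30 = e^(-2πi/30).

Since ω_30^30 = 1, powers reduce modulo 30.
86 mod 30 = 26
So ω_30^86 = ω_30^26 = e^(-2πi·26/30)

ω_30^86 = ω_30^26 = 0.6691+0.7431i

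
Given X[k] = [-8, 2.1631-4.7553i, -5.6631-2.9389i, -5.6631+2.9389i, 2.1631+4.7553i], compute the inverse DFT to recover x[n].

x[n] = (1/5) Σ(k=0 to 4) X[k] · e^(2πikn/5)

Computing each x[n]:
x[0] = -3
x[1] = 3
x[2] = -3
x[3] = -3
x[4] = -2

x = [-3, 3, -3, -3, -2]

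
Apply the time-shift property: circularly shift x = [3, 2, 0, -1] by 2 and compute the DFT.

Time shift by 2: X_shifted[k] = ω_4^(2k) · X[k]
Shifted x = [0, -1, 3, 2]

DFT(x[n-2]) = [4, -3+3i, 2, -3-3i]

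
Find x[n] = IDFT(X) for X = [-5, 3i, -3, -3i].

x[n] = (1/4) Σ(k=0 to 3) X[k] · e^(2πikn/4)

Computing each x[n]:
x[0] = -2
x[1] = -2
x[2] = -2
x[3] = 1

x = [-2, -2, -2, 1]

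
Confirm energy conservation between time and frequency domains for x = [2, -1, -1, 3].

Time domain:
Σ|x[n]|² = |2|² + |-1|² + |-1|² + |3|² = 15.0000

Frequency domain:
(1/4)Σ|X[k]|² = (1/4)(|3|² + |3+4i|² + |-1|² + |3-4i|²) = (1/4)·60.0000 = 15.0000

Both sides agree, confirming Parseval's theorem.

Σ|x[n]|² = (1/N)Σ|X[k]|² = 15.0000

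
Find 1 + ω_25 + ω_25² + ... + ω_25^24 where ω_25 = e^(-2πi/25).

Sum of all nth roots of unity equals 0 for n > 1 (geometric series with r ≠ 1).

0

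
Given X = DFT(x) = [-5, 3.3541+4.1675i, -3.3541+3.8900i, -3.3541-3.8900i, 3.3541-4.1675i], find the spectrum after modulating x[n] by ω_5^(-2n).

Modulation property: DFT(ω_5^(-2n)·x[n]) = X[(k-2) mod 5], so circularly shift X by 2 positions.

X[k-2] = [-3.3541-3.8900i, 3.3541-4.1675i, -5, 3.3541+4.1675i, -3.3541+3.8900i]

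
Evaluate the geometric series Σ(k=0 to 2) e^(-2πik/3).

Sum of all nth roots of unity equals 0 for n > 1 (geometric series with r ≠ 1).

0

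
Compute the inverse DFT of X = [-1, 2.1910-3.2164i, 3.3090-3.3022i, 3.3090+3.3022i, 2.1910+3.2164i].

x[n] = (1/5) Σ(k=0 to 4) X[k] · e^(2πikn/5)

Computing each x[n]:
x[0] = 2
x[1] = 1
x[2] = -1
x[3] = 0
x[4] = -3

x = [2, 1, -1, 0, -3]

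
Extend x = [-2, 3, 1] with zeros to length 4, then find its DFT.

Original 3-point DFT: [2, -4.0000-1.7321i, -4.0000+1.7321i]
Zero-padded 4-point DFT provides frequency interpolation.

DFT_4([x, 0, ...]) = [2, -3-3i, -4, -3+3i]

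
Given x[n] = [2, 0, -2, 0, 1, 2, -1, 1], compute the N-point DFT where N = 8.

X[k] = Σ(n=0 to 7) x[n] · ω_8^(nk)
where ω_8 = e^(-2πi/8)

Computing each X[k]:
X[0] = 3
X[1] = 0.2929+3.1213i
X[2] = 6-1i
X[3] = 1.7071+1.1213i
X[4] = -3
X[5] = 1.7071-1.1213i
X[6] = 6+1i
X[7] = 0.2929-3.1213i

X = [3, 0.2929+3.1213i, 6-1i, 1.7071+1.1213i, -3, 1.7071-1.1213i, 6+1i, 0.2929-3.1213i]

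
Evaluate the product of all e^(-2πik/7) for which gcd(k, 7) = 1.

The primitive 7th roots of unity are ω_7^k for k coprime to 7: k ∈ {1, 2, 3, 4, 5, 6}
Their product equals the constant term of the cyclotomic polynomial Φ_7(x) up to sign.
For n ≥ 3, the product of all primitive nth roots of unity is 1. (For n=1 it is 1; for n=2 it is -1.)

1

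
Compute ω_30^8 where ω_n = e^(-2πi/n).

ω_30^8 = e^(-2πi·8/30)
= cos(-2π·8/30) + i·sin(-2π·8/30)
= cos(-16π/30) + i·sin(-16π/30)

ω_30^8 = cos(-16π/30) + i·sin(-16π/30) = -0.1045-0.9945i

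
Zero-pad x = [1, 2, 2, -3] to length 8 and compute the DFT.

Original 4-point DFT: [2, -1-5i, 4, -1+5i]
Zero-padded 8-point DFT provides frequency interpolation.

DFT_8([x, 0, ...]) = [2, 4.5355-1.2929i, -1-5i, -2.5355+2.7071i, 4, -2.5355-2.7071i, -1+5i, 4.5355+1.2929i]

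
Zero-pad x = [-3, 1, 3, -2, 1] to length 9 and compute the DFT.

Original 5-point DFT: [0, -3.1910-2.9389i, -4.3090+4.7553i, -4.3090-4.7553i, -3.1910+2.9389i]
Zero-padded 9-point DFT provides frequency interpolation.

DFT_9([x, 0, ...]) = [0, -1.6527-2.2072i, -3.8794-3.1001i, -7.5000+0.8660i, -0.4679+4.3032i, -0.4679-4.3032i, -7.5000-0.8660i, -3.8794+3.1001i, -1.6527+2.2072i]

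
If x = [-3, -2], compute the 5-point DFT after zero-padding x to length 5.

Original 2-point DFT: [-5, -1]
Zero-padded 5-point DFT provides frequency interpolation.

DFT_5([x, 0, ...]) = [-5, -3.6180+1.9021i, -1.3820+1.1756i, -1.3820-1.1756i, -3.6180-1.9021i]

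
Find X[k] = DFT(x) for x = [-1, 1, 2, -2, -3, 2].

X[k] = Σ(n=0 to 5) x[n] · ω_6^(nk)
where ω_6 = e^(-2πi/6)

Computing each X[k]:
X[0] = -1
X[1] = 3.0000-3.4641i
X[2] = -4.0000+5.1962i
X[3] = -3
X[4] = -4.0000-5.1962i
X[5] = 3.0000+3.4641i

X = [-1, 3.0000-3.4641i, -4.0000+5.1962i, -3, -4.0000-5.1962i, 3.0000+3.4641i]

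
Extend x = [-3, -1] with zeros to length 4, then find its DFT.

Original 2-point DFT: [-4, -2]
Zero-padded 4-point DFT provides frequency interpolation.

DFT_4([x, 0, ...]) = [-4, -3+1i, -2, -3-1i]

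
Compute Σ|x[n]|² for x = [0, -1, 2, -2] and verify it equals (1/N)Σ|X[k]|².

Time domain:
Σ|x[n]|² = |0|² + |-1|² + |2|² + |-2|² = 9.0000

Frequency domain:
(1/4)Σ|X[k]|² = (1/4)(|-1|² + |-2-1i|² + |5|² + |-2+1i|²) = (1/4)·36.0000 = 9.0000

Both sides agree, confirming Parseval's theorem.

Σ|x[n]|² = (1/N)Σ|X[k]|² = 9.0000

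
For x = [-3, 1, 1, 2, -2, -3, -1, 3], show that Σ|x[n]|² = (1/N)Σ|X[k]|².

Time domain:
Σ|x[n]|² = |-3|² + |1|² + |1|² + |2|² + |-2|² + |-3|² + |-1|² + |3|² = 38.0000

Frequency domain:
(1/8)Σ|X[k]|² = (1/8)(|-2|² + |2.5355-4.1213i|² + |-5+7i|² + |-4.5355-0.1213i|² + |-8|² + |-4.5355+0.1213i|² + |-5-7i|² + |2.5355+4.1213i|²) = (1/8)·304.0000 = 38.0000

Both sides agree, confirming Parseval's theorem.

Σ|x[n]|² = (1/N)Σ|X[k]|² = 38.0000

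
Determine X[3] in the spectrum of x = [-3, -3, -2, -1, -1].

X[3] = Σ(n=0 to 4) x[n] · ω_5^(3n) where ω_5 = e^(-2πi/5)
= (-3)·ω_5^0 + (-3)·ω_5^3 + (-2)·ω_5^6 + (-1)·ω_5^9 + (-1)·ω_5^12

X[3] = -0.6910-0.2245i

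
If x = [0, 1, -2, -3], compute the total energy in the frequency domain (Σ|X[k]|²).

Parseval: Σ|x[n]|² = (1/N)Σ|X[k]|², so Σ|X[k]|² = N·Σ|x[n]|² = 4·14.0000

Σ|X[k]|² = N·Σ|x[n]|² = 4·14.0000 = 56.0000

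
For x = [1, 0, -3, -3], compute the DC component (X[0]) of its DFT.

X[0] = Σ(n=0 to 3) x[n] · ω_4^0 = Σ x[n]
= (1) + (0) + (-3) + (-3)

X[0] = -5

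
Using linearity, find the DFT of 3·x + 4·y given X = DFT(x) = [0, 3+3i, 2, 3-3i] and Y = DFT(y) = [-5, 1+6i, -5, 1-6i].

By linearity: DFT(3x + 4y) = 3·DFT(x) + 4·DFT(y)
= 3·[0, 3+3i, 2, 3-3i] + 4·[-5, 1+6i, -5, 1-6i]

Computing element-wise:
Z[0] = 3·(0) + 4·(-5) = -20
Z[1] = 3·(3+3i) + 4·(1+6i) = 13+33i
Z[2] = 3·(2) + 4·(-5) = -14
Z[3] = 3·(3-3i) + 4·(1-6i) = 13-33i

DFT(3x + 4y) = 3·X + 4·Y = [-20, 13+33i, -14, 13-33i]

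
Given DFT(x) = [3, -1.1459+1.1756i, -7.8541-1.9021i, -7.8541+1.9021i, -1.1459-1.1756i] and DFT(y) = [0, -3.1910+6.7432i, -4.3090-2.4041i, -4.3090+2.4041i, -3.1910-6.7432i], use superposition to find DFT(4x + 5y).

By linearity: DFT(4x + 5y) = 4·DFT(x) + 5·DFT(y)
= 4·[3, -1.1459+1.1756i, -7.8541-1.9021i, -7.8541+1.9021i, -1.1459-1.1756i] + 5·[0, -3.1910+6.7432i, -4.3090-2.4041i, -4.3090+2.4041i, -3.1910-6.7432i]

Computing element-wise:
Z[0] = 4·(3) + 5·(0) = 12
Z[1] = 4·(-1.1459+1.1756i) + 5·(-3.1910+6.7432i) = -20.5386+38.4184i
Z[2] = 4·(-7.8541-1.9021i) + 5·(-4.3090-2.4041i) = -52.9614-19.6289i
Z[3] = 4·(-7.8541+1.9021i) + 5·(-4.3090+2.4041i) = -52.9614+19.6289i
Z[4] = 4·(-1.1459-1.1756i) + 5·(-3.1910-6.7432i) = -20.5386-38.4184i

DFT(4x + 5y) = 4·X + 5·Y = [12, -20.5386+38.4184i, -52.9614-19.6289i, -52.9614+19.6289i, -20.5386-38.4184i]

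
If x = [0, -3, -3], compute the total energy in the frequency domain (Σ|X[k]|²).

Parseval: Σ|x[n]|² = (1/N)Σ|X[k]|², so Σ|X[k]|² = N·Σ|x[n]|² = 3·18.0000

Σ|X[k]|² = N·Σ|x[n]|² = 3·18.0000 = 54.0000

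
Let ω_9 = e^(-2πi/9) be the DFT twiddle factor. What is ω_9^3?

ω_9^3 = e^(-2πi·3/9)
= cos(-2π·3/9) + i·sin(-2π·3/9)
= cos(-6π/9) + i·sin(-6π/9)

ω_9^3 = cos(-6π/9) + i·sin(-6π/9) = -0.5000-0.8660i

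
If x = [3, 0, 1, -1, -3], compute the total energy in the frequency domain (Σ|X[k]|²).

Parseval: Σ|x[n]|² = (1/N)Σ|X[k]|², so Σ|X[k]|² = N·Σ|x[n]|² = 5·20.0000

Σ|X[k]|² = N·Σ|x[n]|² = 5·20.0000 = 100.0000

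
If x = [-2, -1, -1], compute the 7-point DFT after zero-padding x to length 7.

Original 3-point DFT: [-4, -1, -1]
Zero-padded 7-point DFT provides frequency interpolation.

DFT_7([x, 0, ...]) = [-4, -2.4010+1.7568i, -0.8765+0.5410i, -1.7225-0.3479i, -1.7225+0.3479i, -0.8765-0.5410i, -2.4010-1.7568i]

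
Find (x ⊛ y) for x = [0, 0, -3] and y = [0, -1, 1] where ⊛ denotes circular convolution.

(x ⊛ y)[n] = Σ(m=0 to 2) x[m] · y[(n-m) mod 3]

Computing each output sample:
(x ⊛ y)[0] = 3
(x ⊛ y)[1] = -3
(x ⊛ y)[2] = 0

x ⊛ y = [3, -3, 0]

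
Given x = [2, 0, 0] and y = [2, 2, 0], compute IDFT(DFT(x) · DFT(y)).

(x ⊛ y)[n] = Σ(m=0 to 2) x[m] · y[(n-m) mod 3]

Computing each output sample:
(x ⊛ y)[0] = 4
(x ⊛ y)[1] = 4
(x ⊛ y)[2] = 0

x ⊛ y = [4, 4, 0]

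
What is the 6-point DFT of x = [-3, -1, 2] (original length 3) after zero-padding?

Original 3-point DFT: [-2, -3.5000+2.5981i, -3.5000-2.5981i]
Zero-padded 6-point DFT provides frequency interpolation.

DFT_6([x, 0, ...]) = [-2, -4.5000-0.8660i, -3.5000+2.5981i, 0, -3.5000-2.5981i, -4.5000+0.8660i]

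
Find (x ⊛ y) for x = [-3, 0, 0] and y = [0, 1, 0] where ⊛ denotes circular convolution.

(x ⊛ y)[n] = Σ(m=0 to 2) x[m] · y[(n-m) mod 3]

Computing each output sample:
(x ⊛ y)[0] = 0
(x ⊛ y)[1] = -3
(x ⊛ y)[2] = 0

x ⊛ y = [0, -3, 0]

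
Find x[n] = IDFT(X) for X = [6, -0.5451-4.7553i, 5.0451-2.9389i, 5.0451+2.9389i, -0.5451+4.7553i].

x[n] = (1/5) Σ(k=0 to 4) X[k] · e^(2πikn/5)

Computing each x[n]:
x[0] = 3
x[1] = 2
x[2] = 2
x[3] = 2
x[4] = -3

x = [3, 2, 2, 2, -3]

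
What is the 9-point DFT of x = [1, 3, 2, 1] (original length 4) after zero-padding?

Original 4-point DFT: [7, -1-2i, -1, -1+2i]
Zero-padded 9-point DFT provides frequency interpolation.

DFT_9([x, 0, ...]) = [7, 3.1454-4.7640i, -0.8584-2.7724i, -0.5000-0.8660i, -0.7870-0.6065i, -0.7870+0.6065i, -0.5000+0.8660i, -0.8584+2.7724i, 3.1454+4.7640i]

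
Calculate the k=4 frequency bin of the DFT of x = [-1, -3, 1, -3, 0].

X[4] = Σ(n=0 to 4) x[n] · ω_5^(4n) where ω_5 = e^(-2πi/5)
= (-1)·ω_5^0 + (-3)·ω_5^4 + (1)·ω_5^8 + (-3)·ω_5^12 + (0)·ω_5^16

X[4] = -0.3090-0.5020i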